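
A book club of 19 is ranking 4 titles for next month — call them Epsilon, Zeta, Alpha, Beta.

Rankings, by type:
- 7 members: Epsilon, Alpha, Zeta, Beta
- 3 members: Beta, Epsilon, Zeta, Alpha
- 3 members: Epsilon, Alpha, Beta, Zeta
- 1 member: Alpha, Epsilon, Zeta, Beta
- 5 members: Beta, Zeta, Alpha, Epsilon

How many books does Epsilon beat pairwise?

Epsilon against each rival (19 members):
Epsilon vs Zeta: 14 to 5, Epsilon.
Epsilon vs Alpha: Epsilon preferred on 7+3+3 = 13 ballots; Epsilon wins 13–6.
Epsilon vs Beta: 11 to 8, Epsilon.
Epsilon beats Zeta, Alpha, Beta — 3 pairwise wins.

3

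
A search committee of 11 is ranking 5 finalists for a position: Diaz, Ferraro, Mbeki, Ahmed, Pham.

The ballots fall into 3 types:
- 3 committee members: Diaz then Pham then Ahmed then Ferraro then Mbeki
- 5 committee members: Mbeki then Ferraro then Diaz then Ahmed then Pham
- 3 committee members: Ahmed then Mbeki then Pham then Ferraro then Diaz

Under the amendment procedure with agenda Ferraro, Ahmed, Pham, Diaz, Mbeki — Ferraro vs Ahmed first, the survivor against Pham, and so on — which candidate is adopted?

Round 1: Ferraro vs Ahmed — 5–6, Ahmed advances.
Round 2: Ahmed vs Pham — 8–3, Ahmed advances.
Round 3: Ahmed vs Diaz — 3–8, Diaz advances.
Round 4: Diaz vs Mbeki — 3–8, Mbeki advances.
The agenda winner is Mbeki.

Mbeki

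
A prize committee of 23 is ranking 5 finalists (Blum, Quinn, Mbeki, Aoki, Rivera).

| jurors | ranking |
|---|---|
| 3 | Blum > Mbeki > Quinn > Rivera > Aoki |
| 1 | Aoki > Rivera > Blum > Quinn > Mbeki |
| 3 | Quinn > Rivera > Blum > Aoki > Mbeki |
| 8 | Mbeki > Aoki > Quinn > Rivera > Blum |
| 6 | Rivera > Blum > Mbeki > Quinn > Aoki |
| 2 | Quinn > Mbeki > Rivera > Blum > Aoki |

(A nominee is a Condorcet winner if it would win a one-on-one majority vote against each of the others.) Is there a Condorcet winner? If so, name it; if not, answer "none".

none

Pairwise majorities:
Blum vs Quinn: Quinn wins 13–10.
Blum vs Mbeki: Blum, 13–10.
Blum–Aoki: Blum 14–9.
Blum vs Rivera: Rivera wins 20–3.
Quinn–Mbeki: Mbeki 17–6.
Quinn vs Aoki: Quinn, 14–9.
Quinn–Rivera: Quinn 16–7.
Mbeki–Aoki: Mbeki 19–4.
Mbeki vs Rivera: Mbeki, 13–10.
Aoki vs Rivera: Rivera wins 14–9.
No nominee is unbeaten: Blum loses to Quinn; Quinn loses to Mbeki; Mbeki loses to Blum; Aoki loses to Blum; Rivera loses to Quinn. In particular Blum > Mbeki > Quinn > Blum is a majority cycle — no Condorcet winner exists.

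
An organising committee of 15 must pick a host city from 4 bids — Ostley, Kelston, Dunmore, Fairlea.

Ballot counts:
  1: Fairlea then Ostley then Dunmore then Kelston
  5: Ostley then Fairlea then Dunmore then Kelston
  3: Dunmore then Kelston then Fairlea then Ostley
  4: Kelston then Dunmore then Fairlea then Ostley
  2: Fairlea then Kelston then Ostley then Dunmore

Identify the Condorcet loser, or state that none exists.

Pairwise majorities:
Ostley vs Kelston: Kelston wins 9–6.
Ostley vs Dunmore: 1+5+2 = 8 for Ostley, 7 for Dunmore — Ostley by 8–7.
Ostley–Fairlea: Fairlea 10–5.
Kelston–Dunmore: Dunmore 9–6.
Kelston vs Fairlea: 3+4 = 7 for Kelston, 8 for Fairlea — Fairlea by 8–7.
Dunmore vs Fairlea: Fairlea wins 8–7.
Each city has at least one pairwise win (Ostley beats Dunmore; Kelston beats Ostley; Dunmore beats Kelston; Fairlea beats Ostley) — no Condorcet loser.

none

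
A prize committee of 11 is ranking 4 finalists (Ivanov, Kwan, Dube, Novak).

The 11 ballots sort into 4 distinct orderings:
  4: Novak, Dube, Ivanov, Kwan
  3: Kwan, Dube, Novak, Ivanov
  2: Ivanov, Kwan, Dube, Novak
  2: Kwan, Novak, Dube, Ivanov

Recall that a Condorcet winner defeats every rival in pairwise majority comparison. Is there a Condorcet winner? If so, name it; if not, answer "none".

none

Pairwise majorities:
Ivanov–Kwan: Ivanov 6–5.
Ivanov–Dube: Dube 9–2.
Ivanov–Novak: Novak 9–2.
Kwan vs Dube: Kwan, 7–4.
Kwan vs Novak: Kwan wins 7–4.
Dube–Novak: Novak 6–5.
Every nominee loses at least once (Ivanov loses to Dube; Kwan loses to Ivanov; Dube loses to Kwan; Novak loses to Kwan). The majority relation contains the cycle Ivanov beats Kwan beats Dube beats Ivanov, so there is no Condorcet winner.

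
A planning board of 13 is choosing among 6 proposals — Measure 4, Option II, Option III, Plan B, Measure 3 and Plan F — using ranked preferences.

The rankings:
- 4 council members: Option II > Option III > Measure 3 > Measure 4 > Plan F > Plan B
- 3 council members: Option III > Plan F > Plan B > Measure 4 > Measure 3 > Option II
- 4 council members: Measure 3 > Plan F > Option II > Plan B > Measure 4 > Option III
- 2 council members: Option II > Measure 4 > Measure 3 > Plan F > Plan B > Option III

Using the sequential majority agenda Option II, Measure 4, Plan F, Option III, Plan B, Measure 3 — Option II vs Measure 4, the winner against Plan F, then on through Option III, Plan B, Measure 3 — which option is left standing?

Round 1: Option II vs Measure 4 — 10–3, Option II advances.
Round 2: Option II vs Plan F — 6–7, Plan F advances.
Round 3: Plan F vs Option III — 6–7, Option III advances.
Round 4: Option III vs Plan B — 7–6, Option III advances.
Round 5: Option III vs Measure 3 — 7–6, Option III advances.
The agenda winner is Option III.

Option III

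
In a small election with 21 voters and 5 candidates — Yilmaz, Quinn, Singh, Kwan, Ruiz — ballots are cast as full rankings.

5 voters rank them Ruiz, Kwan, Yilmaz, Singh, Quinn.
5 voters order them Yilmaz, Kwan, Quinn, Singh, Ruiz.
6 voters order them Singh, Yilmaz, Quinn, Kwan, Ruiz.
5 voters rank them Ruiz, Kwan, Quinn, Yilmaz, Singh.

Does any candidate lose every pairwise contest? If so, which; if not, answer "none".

Ruiz

Head-to-head results (21 voters):
Yilmaz vs Quinn: Yilmaz preferred on 5+5+6 = 16 ballots; Yilmaz wins 16–5.
Yilmaz vs Singh: Yilmaz is ranked higher on 5+5+5 = 15 ballots, Singh on 6. Yilmaz wins 15–6.
Yilmaz vs Kwan: Yilmaz, 11–10.
Yilmaz vs Ruiz: 11 to 10, Yilmaz.
Quinn–Singh: Singh 11–10.
Quinn vs Kwan: 6 for Quinn, 15 for Kwan — Kwan by 15–6.
Quinn vs Ruiz: 11 to 10, Quinn.
Singh vs Kwan: Kwan wins 15–6.
Singh vs Ruiz: Singh is ranked higher on 5+6 = 11 ballots, Ruiz on 10. Singh wins 11–10.
Kwan vs Ruiz: Kwan wins 11–10.
Ruiz is beaten in every head-to-head and is the Condorcet loser.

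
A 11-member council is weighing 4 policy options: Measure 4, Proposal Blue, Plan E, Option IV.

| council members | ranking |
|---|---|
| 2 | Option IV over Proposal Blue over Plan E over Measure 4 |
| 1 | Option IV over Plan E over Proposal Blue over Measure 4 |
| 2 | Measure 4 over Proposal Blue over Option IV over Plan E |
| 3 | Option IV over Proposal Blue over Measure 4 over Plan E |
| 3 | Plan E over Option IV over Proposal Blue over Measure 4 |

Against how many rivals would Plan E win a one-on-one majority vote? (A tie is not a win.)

1

Plan E against each rival (11 council members):
Plan E–Measure 4: Plan E 6–5.
Plan E vs Proposal Blue: 1+3 = 4 for Plan E, 7 for Proposal Blue — Proposal Blue by 7–4.
Plan E–Option IV: Option IV 8–3.
Plan E beats Measure 4; loses to Proposal Blue, Option IV — 1 pairwise win.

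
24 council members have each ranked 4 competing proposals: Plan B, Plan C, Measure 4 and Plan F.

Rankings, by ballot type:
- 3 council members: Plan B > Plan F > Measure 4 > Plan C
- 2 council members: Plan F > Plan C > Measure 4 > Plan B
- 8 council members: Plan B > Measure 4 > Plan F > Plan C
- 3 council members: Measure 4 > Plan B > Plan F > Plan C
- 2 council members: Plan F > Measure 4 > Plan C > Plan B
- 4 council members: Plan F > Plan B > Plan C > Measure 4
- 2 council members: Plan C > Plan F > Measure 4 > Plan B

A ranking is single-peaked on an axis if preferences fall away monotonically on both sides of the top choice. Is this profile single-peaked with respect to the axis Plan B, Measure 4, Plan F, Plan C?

Axis positions: Plan B=1, Measure 4=2, Plan F=3, Plan C=4.
Ballot type 1: ranking walks positions 1-3-2-4; Plan F is ranked above Measure 4 even though Measure 4 lies between Plan F and the peak Plan B on the axis — preferences dip and rise again. Not single-peaked.
Ballot type 2 (peak Plan F at position 3): ranking walks positions 3-4-2-1, expanding outward from the peak — single-peaked.
Ballot type 3 (peak Plan B at position 1): ranking walks positions 1-2-3-4, expanding outward from the peak — single-peaked.
Ballot type 4 (peak Measure 4 at position 2): ranking walks positions 2-1-3-4, expanding outward from the peak — single-peaked.
Ballot type 5 (peak Plan F at position 3): ranking walks positions 3-2-4-1, expanding outward from the peak — single-peaked.
Ballot type 6: ranking walks positions 3-1-4-2; Plan B is ranked above Measure 4 even though Measure 4 lies between Plan B and the peak Plan F on the axis — preferences dip and rise again. Not single-peaked.
Ballot type 7 (peak Plan C at position 4): ranking walks positions 4-3-2-1, expanding outward from the peak — single-peaked.
Ballot type 1 violates single-peakedness, so the profile is not single-peaked on this axis.

no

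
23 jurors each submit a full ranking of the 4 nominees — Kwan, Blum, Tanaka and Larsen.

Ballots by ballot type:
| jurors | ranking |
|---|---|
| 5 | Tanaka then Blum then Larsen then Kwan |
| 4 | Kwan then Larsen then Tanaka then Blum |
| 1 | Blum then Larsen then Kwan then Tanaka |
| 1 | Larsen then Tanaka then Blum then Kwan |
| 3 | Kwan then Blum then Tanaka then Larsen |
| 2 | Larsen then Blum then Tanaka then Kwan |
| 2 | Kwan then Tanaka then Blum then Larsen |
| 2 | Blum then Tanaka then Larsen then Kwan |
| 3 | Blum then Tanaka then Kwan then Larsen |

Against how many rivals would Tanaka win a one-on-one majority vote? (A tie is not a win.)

3

Tanaka against each rival (23 jurors):
Tanaka vs Kwan: Tanaka wins 13–10.
Tanaka vs Blum: Tanaka, 12–11.
Tanaka–Larsen: Tanaka 15–8.
Tanaka beats Kwan, Blum, Larsen — 3 pairwise wins.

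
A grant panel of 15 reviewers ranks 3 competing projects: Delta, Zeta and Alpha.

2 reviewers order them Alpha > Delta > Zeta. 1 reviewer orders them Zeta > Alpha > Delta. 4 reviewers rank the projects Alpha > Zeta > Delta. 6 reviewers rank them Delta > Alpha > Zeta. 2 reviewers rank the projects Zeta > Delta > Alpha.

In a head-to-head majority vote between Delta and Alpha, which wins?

Ballots ranking Delta above Alpha: 6 + 2 = 8.
Ballots ranking Alpha above Delta: 15 − 8 = 7.
Delta wins the head-to-head 8–7.

Delta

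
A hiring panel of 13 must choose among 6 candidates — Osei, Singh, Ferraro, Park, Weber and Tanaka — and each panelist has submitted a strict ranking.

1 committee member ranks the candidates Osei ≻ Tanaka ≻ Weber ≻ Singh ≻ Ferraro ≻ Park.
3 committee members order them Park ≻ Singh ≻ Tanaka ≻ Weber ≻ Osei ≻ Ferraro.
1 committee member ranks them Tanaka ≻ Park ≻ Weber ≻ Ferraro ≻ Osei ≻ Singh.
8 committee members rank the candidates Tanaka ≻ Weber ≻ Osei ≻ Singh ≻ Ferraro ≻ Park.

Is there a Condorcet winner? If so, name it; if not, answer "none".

Tanaka

Pairwise majorities:
Osei vs Singh: Osei, 10–3.
Osei vs Ferraro: Osei is ranked higher on 1+3+8 = 12 ballots, Ferraro on 1. Osei wins 12–1.
Osei–Park: Osei 9–4.
Osei vs Weber: 1 to 12, Weber.
Osei vs Tanaka: Tanaka, 12–1.
Singh vs Ferraro: 1+3+8 = 12 for Singh, 1 for Ferraro — Singh by 12–1.
Singh–Park: Singh 9–4.
Singh vs Weber: Singh preferred on 3 ballots; Weber wins 10–3.
Singh vs Tanaka: Singh preferred on 3 ballots; Tanaka wins 10–3.
Ferraro–Park: Ferraro 9–4.
Ferraro vs Weber: Ferraro preferred on 0 ballots; Weber wins 13–0.
Ferraro–Tanaka: Tanaka 13–0.
Park vs Weber: Weber, 9–4.
Park vs Tanaka: 3 to 10, Tanaka.
Weber vs Tanaka: 0 to 13, Tanaka.
Only Tanaka has no losses; Tanaka is the Condorcet winner.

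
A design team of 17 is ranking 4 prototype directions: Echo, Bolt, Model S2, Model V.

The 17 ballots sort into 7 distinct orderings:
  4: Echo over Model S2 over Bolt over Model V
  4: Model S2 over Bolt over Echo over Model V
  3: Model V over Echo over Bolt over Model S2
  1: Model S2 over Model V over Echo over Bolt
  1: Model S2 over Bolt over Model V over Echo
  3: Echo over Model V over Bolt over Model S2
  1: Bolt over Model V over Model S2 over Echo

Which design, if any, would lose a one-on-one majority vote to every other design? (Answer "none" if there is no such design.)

Pairwise majorities:
Echo vs Bolt: Echo, 11–6.
Echo vs Model S2: 10 to 7, Echo.
Echo vs Model V: Echo is ranked higher on 4+4+3 = 11 ballots, Model V on 6. Echo wins 11–6.
Bolt–Model S2: Model S2 10–7.
Bolt vs Model V: Bolt is ranked higher on 4+4+1+1 = 10 ballots, Model V on 7. Bolt wins 10–7.
Model S2–Model V: Model S2 10–7.
Only Model V has no wins; Model V is the Condorcet loser.

Model V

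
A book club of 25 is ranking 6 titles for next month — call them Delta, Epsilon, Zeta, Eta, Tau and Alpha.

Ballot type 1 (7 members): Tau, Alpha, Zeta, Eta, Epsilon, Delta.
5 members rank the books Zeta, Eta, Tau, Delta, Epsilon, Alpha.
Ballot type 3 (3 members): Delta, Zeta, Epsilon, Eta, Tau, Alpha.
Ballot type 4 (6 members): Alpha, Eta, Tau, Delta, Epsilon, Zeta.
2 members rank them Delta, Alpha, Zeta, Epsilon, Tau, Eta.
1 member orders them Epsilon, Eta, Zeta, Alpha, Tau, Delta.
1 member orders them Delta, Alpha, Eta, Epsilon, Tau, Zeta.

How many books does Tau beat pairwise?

Tau against each rival (25 members):
Tau vs Delta: 7+5+6+1 = 19 for Tau, 6 for Delta — Tau by 19–6.
Tau vs Epsilon: Tau, 18–7.
Tau vs Zeta: Tau preferred on 7+6+1 = 14 ballots; Tau wins 14–11.
Tau vs Eta: Eta, 16–9.
Tau vs Alpha: Tau, 15–10.
Tau beats Delta, Epsilon, Zeta, Alpha; loses to Eta — 4 pairwise wins.

4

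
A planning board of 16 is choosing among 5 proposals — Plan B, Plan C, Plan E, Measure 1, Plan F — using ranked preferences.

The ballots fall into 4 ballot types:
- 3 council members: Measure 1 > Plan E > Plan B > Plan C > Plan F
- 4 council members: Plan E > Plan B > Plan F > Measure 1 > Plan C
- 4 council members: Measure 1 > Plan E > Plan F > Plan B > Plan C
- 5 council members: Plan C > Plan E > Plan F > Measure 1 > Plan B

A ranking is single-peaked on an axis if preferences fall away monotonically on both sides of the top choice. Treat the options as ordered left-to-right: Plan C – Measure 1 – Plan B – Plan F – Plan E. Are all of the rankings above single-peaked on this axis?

Axis positions: Plan C=1, Measure 1=2, Plan B=3, Plan F=4, Plan E=5.
Ballot type 1: ranking walks positions 2-5-3-1-4; Plan E is ranked above Plan B even though Plan B lies between Plan E and the peak Measure 1 on the axis — preferences dip and rise again. Not single-peaked.
Ballot type 2: ranking walks positions 5-3-4-2-1; Plan B is ranked above Plan F even though Plan F lies between Plan B and the peak Plan E on the axis — preferences dip and rise again. Not single-peaked.
Ballot type 3: ranking walks positions 2-5-4-3-1; Plan E is ranked above Plan B even though Plan B lies between Plan E and the peak Measure 1 on the axis — preferences dip and rise again. Not single-peaked.
Ballot type 4: ranking walks positions 1-5-4-2-3; Plan E is ranked above Measure 1 even though Measure 1 lies between Plan E and the peak Plan C on the axis — preferences dip and rise again. Not single-peaked.
Ballot type 1 violates single-peakedness, so the profile is not single-peaked on this axis.

no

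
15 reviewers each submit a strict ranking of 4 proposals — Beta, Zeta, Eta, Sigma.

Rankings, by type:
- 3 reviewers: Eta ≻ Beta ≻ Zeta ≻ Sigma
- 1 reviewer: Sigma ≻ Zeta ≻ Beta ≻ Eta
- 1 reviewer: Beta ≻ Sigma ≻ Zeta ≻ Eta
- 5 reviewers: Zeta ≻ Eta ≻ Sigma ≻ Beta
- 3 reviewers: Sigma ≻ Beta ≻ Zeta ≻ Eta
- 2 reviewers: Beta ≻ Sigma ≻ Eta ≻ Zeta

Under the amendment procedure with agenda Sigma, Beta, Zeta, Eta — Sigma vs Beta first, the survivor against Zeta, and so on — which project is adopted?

Round 1: Sigma vs Beta — 9–6, Sigma advances.
Round 2: Sigma vs Zeta — 7–8, Zeta advances.
Round 3: Zeta vs Eta — 10–5, Zeta advances.
The agenda winner is Zeta.

Zeta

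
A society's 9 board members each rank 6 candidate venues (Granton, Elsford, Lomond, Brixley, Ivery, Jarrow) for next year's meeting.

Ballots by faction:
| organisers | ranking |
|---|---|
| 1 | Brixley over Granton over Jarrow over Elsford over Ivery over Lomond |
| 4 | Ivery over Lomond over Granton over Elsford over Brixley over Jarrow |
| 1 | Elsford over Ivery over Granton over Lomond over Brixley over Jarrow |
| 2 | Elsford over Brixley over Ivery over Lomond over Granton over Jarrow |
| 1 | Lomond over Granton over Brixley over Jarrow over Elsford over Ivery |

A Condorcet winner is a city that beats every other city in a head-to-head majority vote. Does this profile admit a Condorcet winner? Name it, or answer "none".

Head-to-head results (9 organisers):
Granton vs Elsford: Granton preferred on 1+4+1 = 6 ballots; Granton wins 6–3.
Granton vs Lomond: 2 to 7, Lomond.
Granton vs Brixley: Granton wins 6–3.
Granton vs Ivery: Ivery, 7–2.
Granton vs Jarrow: Granton, 9–0.
Elsford vs Lomond: Lomond, 5–4.
Elsford vs Brixley: 4+1+2 = 7 for Elsford, 2 for Brixley — Elsford by 7–2.
Elsford–Ivery: Elsford 5–4.
Elsford vs Jarrow: Elsford preferred on 4+1+2 = 7 ballots; Elsford wins 7–2.
Lomond–Brixley: Lomond 6–3.
Lomond vs Ivery: Ivery, 8–1.
Lomond vs Jarrow: Lomond preferred on 4+1+2+1 = 8 ballots; Lomond wins 8–1.
Brixley vs Ivery: 4 to 5, Ivery.
Brixley vs Jarrow: Brixley is ranked higher on 1+4+1+2+1 = 9 ballots, Jarrow on 0. Brixley wins 9–0.
Ivery vs Jarrow: Ivery wins 7–2.
Every city loses at least once (Granton loses to Lomond; Elsford loses to Granton; Lomond loses to Ivery; Brixley loses to Granton; Ivery loses to Elsford; Jarrow loses to Granton). The majority relation contains the cycle Granton beats Elsford beats Ivery beats Granton, so there is no Condorcet winner.

none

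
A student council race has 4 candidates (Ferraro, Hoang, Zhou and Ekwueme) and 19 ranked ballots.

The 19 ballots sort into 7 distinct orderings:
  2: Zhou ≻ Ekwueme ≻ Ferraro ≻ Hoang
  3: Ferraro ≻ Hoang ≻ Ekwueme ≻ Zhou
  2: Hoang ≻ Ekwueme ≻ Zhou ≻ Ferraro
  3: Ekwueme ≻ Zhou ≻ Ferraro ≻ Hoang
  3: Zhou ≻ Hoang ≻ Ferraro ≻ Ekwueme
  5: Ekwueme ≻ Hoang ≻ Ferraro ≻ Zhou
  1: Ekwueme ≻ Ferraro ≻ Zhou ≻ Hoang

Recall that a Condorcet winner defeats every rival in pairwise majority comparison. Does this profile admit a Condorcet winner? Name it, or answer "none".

Pairwise majorities:
Ferraro vs Hoang: Ferraro preferred on 2+3+3+1 = 9 ballots; Hoang wins 10–9.
Ferraro vs Zhou: Ferraro preferred on 3+5+1 = 9 ballots; Zhou wins 10–9.
Ferraro vs Ekwueme: 6 to 13, Ekwueme.
Hoang vs Zhou: 10 to 9, Hoang.
Hoang vs Ekwueme: 3+2+3 = 8 for Hoang, 11 for Ekwueme — Ekwueme by 11–8.
Zhou vs Ekwueme: Zhou is ranked higher on 2+3 = 5 ballots, Ekwueme on 14. Ekwueme wins 14–5.
Ekwueme wins every pairwise contest, so Ekwueme is the Condorcet winner.

Ekwueme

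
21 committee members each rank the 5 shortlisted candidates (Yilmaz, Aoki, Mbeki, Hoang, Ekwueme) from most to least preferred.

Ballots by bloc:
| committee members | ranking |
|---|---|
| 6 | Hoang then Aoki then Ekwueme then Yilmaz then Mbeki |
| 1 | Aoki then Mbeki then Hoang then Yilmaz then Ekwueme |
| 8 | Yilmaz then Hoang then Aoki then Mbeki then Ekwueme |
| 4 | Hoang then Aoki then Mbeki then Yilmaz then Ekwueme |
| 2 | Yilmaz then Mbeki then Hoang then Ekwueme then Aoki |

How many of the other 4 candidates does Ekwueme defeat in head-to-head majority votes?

Ekwueme against each rival (21 committee members):
Ekwueme vs Yilmaz: Ekwueme is ranked higher on 6 ballots, Yilmaz on 15. Yilmaz wins 15–6.
Ekwueme vs Aoki: Aoki wins 19–2.
Ekwueme vs Mbeki: 6 to 15, Mbeki.
Ekwueme vs Hoang: Ekwueme is ranked higher on 0 ballots, Hoang on 21. Hoang wins 21–0.
Ekwueme beats no one; loses to Yilmaz, Aoki, Mbeki, Hoang — 0 pairwise wins.

0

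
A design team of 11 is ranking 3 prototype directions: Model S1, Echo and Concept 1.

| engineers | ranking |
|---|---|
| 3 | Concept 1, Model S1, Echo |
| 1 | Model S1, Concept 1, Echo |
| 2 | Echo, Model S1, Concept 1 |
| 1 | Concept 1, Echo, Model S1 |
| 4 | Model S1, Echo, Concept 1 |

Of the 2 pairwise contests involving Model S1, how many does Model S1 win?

Model S1 against each rival (11 engineers):
Model S1 vs Echo: 3+1+4 = 8 for Model S1, 3 for Echo — Model S1 by 8–3.
Model S1 vs Concept 1: 1+2+4 = 7 for Model S1, 4 for Concept 1 — Model S1 by 7–4.
Model S1 beats Echo, Concept 1 — 2 pairwise wins.

2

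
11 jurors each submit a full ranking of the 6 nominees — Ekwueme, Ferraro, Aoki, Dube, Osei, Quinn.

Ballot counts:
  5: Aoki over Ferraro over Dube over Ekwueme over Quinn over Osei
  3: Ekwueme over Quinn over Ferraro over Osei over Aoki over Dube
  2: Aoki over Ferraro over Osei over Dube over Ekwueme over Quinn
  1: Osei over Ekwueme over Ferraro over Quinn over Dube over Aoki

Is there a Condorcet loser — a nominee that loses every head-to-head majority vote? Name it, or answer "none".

none

Head-to-head results (11 jurors):
Ekwueme vs Ferraro: Ferraro, 7–4.
Ekwueme vs Aoki: Aoki, 7–4.
Ekwueme vs Dube: Ekwueme preferred on 3+1 = 4 ballots; Dube wins 7–4.
Ekwueme vs Osei: Ekwueme preferred on 5+3 = 8 ballots; Ekwueme wins 8–3.
Ekwueme vs Quinn: Ekwueme preferred on 5+3+2+1 = 11 ballots; Ekwueme wins 11–0.
Ferraro–Aoki: Aoki 7–4.
Ferraro vs Dube: Ferraro wins 11–0.
Ferraro vs Osei: Ferraro wins 10–1.
Ferraro vs Quinn: Ferraro wins 8–3.
Aoki vs Dube: 10 to 1, Aoki.
Aoki–Osei: Aoki 7–4.
Aoki vs Quinn: Aoki is ranked higher on 5+2 = 7 ballots, Quinn on 4. Aoki wins 7–4.
Dube vs Osei: Osei wins 6–5.
Dube vs Quinn: Dube, 7–4.
Osei vs Quinn: Quinn wins 8–3.
Every nominee wins at least one matchup (Ekwueme beats Osei; Ferraro beats Ekwueme; Aoki beats Ekwueme; Dube beats Ekwueme; Osei beats Dube; Quinn beats Osei), so there is no Condorcet loser.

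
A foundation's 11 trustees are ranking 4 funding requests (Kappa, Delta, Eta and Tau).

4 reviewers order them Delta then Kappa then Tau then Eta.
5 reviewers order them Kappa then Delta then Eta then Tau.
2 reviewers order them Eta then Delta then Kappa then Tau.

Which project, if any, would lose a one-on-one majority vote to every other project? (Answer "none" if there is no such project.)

Pairwise majorities:
Kappa vs Delta: Delta wins 6–5.
Kappa vs Eta: 9 to 2, Kappa.
Kappa vs Tau: Kappa preferred on 4+5+2 = 11 ballots; Kappa wins 11–0.
Delta vs Eta: 4+5 = 9 for Delta, 2 for Eta — Delta by 9–2.
Delta vs Tau: 4+5+2 = 11 for Delta, 0 for Tau — Delta by 11–0.
Eta vs Tau: 7 to 4, Eta.
Tau loses to every other project — it is the Condorcet loser.

Tau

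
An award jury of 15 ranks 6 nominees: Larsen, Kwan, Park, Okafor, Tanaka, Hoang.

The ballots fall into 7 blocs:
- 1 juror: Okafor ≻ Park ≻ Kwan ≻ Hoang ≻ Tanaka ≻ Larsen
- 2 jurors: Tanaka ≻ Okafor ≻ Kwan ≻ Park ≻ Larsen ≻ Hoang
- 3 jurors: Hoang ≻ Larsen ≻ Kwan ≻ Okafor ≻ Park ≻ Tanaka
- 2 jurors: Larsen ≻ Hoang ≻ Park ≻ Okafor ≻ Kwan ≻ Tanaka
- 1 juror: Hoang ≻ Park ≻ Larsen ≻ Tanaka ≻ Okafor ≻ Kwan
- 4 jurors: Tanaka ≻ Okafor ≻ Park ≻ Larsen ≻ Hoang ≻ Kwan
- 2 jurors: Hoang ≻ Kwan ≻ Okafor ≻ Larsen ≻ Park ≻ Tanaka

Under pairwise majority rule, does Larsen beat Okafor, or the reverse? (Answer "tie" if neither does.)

Okafor

Ballots ranking Larsen above Okafor: 3 + 2 + 1 = 6.
Ballots ranking Okafor above Larsen: 15 − 6 = 9.
Okafor wins the head-to-head 9–6.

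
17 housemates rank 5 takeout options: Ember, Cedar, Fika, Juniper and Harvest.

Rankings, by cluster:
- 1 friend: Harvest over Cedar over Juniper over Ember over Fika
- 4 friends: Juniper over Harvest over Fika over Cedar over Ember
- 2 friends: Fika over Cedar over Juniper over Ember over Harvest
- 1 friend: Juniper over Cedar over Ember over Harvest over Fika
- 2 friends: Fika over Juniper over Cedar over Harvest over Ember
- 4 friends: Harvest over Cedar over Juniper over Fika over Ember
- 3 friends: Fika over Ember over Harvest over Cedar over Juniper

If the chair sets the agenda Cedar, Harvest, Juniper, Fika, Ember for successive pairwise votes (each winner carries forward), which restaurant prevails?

Juniper

Round 1: Cedar vs Harvest — 5–12, Harvest advances.
Round 2: Harvest vs Juniper — 8–9, Juniper advances.
Round 3: Juniper vs Fika — 10–7, Juniper advances.
Round 4: Juniper vs Ember — 14–3, Juniper advances.
Juniper survives the agenda.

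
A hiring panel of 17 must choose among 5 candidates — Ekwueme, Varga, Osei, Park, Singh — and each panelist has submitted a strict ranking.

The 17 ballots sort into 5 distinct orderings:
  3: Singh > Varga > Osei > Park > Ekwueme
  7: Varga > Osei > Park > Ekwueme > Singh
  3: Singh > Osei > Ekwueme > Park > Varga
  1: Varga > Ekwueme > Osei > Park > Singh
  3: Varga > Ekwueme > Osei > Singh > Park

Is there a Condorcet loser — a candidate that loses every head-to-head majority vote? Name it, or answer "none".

none

Head-to-head results (17 committee members):
Ekwueme vs Varga: 3 for Ekwueme, 14 for Varga — Varga by 14–3.
Ekwueme vs Osei: Osei, 13–4.
Ekwueme vs Park: 7 to 10, Park.
Ekwueme–Singh: Ekwueme 11–6.
Varga vs Osei: Varga wins 14–3.
Varga vs Park: 3+7+1+3 = 14 for Varga, 3 for Park — Varga by 14–3.
Varga vs Singh: Varga wins 11–6.
Osei vs Park: 3+7+3+1+3 = 17 for Osei, 0 for Park — Osei by 17–0.
Osei vs Singh: 7+1+3 = 11 for Osei, 6 for Singh — Osei by 11–6.
Park vs Singh: 8 to 9, Singh.
Each candidate has at least one pairwise win (Ekwueme beats Singh; Varga beats Ekwueme; Osei beats Ekwueme; Park beats Ekwueme; Singh beats Park) — no Condorcet loser.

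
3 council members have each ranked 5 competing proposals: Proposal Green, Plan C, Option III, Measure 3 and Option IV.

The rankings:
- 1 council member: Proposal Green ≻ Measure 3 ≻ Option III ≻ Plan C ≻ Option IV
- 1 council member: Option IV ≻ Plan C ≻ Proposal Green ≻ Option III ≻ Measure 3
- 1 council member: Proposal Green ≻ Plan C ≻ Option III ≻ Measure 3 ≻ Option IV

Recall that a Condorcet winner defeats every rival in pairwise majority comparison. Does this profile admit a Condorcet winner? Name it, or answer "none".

Proposal Green

Head-to-head results (3 council members):
Proposal Green vs Plan C: Proposal Green is ranked higher on 1+1 = 2 ballots, Plan C on 1. Proposal Green wins 2–1.
Proposal Green vs Option III: Proposal Green is ranked higher on 1+1+1 = 3 ballots, Option III on 0. Proposal Green wins 3–0.
Proposal Green vs Measure 3: 1+1+1 = 3 for Proposal Green, 0 for Measure 3 — Proposal Green by 3–0.
Proposal Green vs Option IV: 2 to 1, Proposal Green.
Plan C vs Option III: 2 to 1, Plan C.
Plan C vs Measure 3: 1+1 = 2 for Plan C, 1 for Measure 3 — Plan C by 2–1.
Plan C vs Option IV: Plan C preferred on 1+1 = 2 ballots; Plan C wins 2–1.
Option III vs Measure 3: 2 to 1, Option III.
Option III vs Option IV: 2 to 1, Option III.
Measure 3 vs Option IV: 2 to 1, Measure 3.
Only Proposal Green has no losses; Proposal Green is the Condorcet winner.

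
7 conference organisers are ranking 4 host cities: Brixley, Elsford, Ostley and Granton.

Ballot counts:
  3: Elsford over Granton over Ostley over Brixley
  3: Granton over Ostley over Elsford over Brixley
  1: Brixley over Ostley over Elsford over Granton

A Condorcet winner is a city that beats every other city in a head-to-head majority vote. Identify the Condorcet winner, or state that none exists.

none

Check each pair by majority over 7 ballots:
Brixley–Elsford: Elsford 6–1.
Brixley vs Ostley: Brixley is ranked higher on 1 ballot, Ostley on 6. Ostley wins 6–1.
Brixley vs Granton: Brixley is ranked higher on 1 ballot, Granton on 6. Granton wins 6–1.
Elsford–Ostley: Ostley 4–3.
Elsford vs Granton: 3+1 = 4 for Elsford, 3 for Granton — Elsford by 4–3.
Ostley vs Granton: Granton, 6–1.
No city is unbeaten: Brixley loses to Elsford; Elsford loses to Ostley; Ostley loses to Granton; Granton loses to Elsford. In particular Elsford > Granton > Ostley > Elsford is a majority cycle — no Condorcet winner exists.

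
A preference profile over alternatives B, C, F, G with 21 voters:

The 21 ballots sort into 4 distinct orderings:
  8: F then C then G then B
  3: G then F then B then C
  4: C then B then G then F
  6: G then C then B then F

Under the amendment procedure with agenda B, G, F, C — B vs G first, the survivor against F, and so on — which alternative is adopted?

Round 1: B vs G — 4–17, G advances.
Round 2: G vs F — 13–8, G advances.
Round 3: G vs C — 9–12, C advances.
The agenda winner is C.

C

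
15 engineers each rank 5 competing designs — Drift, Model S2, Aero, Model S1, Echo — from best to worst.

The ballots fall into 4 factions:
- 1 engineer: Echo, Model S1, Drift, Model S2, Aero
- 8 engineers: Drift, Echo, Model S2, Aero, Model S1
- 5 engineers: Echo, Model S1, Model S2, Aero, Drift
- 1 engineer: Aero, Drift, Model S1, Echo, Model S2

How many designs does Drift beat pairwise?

4

Drift against each rival (15 engineers):
Drift vs Model S2: Drift preferred on 1+8+1 = 10 ballots; Drift wins 10–5.
Drift vs Aero: Drift, 9–6.
Drift vs Model S1: Drift is ranked higher on 8+1 = 9 ballots, Model S1 on 6. Drift wins 9–6.
Drift vs Echo: 9 to 6, Drift.
Drift beats Model S2, Aero, Model S1, Echo — 4 pairwise wins.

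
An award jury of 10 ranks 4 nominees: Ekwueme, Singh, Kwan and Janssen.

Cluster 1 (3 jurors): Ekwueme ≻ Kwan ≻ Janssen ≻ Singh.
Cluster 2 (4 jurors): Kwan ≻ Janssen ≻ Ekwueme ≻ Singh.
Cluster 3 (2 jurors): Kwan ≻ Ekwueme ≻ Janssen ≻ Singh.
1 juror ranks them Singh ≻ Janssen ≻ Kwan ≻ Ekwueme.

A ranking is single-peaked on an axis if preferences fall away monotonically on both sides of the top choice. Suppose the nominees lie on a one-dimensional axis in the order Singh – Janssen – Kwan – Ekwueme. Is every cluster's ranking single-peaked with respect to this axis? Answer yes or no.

Axis positions: Singh=1, Janssen=2, Kwan=3, Ekwueme=4.
Cluster 1 (peak Ekwueme at position 4): ranking walks positions 4-3-2-1, expanding outward from the peak — single-peaked.
Cluster 2 (peak Kwan at position 3): ranking walks positions 3-2-4-1, expanding outward from the peak — single-peaked.
Cluster 3 (peak Kwan at position 3): ranking walks positions 3-4-2-1, expanding outward from the peak — single-peaked.
Cluster 4 (peak Singh at position 1): ranking walks positions 1-2-3-4, expanding outward from the peak — single-peaked.
Every ranking is single-peaked on this axis.

yes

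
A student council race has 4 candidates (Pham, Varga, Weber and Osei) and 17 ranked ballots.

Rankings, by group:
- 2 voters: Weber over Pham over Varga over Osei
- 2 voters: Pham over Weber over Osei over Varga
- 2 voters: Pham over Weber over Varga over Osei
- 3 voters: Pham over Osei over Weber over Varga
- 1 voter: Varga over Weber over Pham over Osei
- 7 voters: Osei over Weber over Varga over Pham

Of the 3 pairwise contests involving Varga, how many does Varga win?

0

Varga against each rival (17 voters):
Varga vs Pham: 1+7 = 8 for Varga, 9 for Pham — Pham by 9–8.
Varga vs Weber: 1 to 16, Weber.
Varga vs Osei: 2+2+1 = 5 for Varga, 12 for Osei — Osei by 12–5.
Varga beats no one; loses to Pham, Weber, Osei — 0 pairwise wins.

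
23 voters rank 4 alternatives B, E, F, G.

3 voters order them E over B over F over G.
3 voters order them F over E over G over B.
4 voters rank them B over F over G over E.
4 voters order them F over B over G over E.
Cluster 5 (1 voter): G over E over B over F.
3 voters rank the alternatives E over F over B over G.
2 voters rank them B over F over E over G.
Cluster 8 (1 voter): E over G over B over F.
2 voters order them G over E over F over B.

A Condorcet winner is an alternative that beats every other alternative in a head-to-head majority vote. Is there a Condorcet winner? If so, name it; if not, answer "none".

Pairwise majorities:
B–E: E 13–10.
B vs F: F, 12–11.
B–G: B 16–7.
E vs F: 3+1+3+1+2 = 10 for E, 13 for F — F by 13–10.
E vs G: 3+3+3+2+1 = 12 for E, 11 for G — E by 12–11.
F vs G: F preferred on 3+3+4+4+3+2 = 19 ballots; F wins 19–4.
Only F has no losses; F is the Condorcet winner.

F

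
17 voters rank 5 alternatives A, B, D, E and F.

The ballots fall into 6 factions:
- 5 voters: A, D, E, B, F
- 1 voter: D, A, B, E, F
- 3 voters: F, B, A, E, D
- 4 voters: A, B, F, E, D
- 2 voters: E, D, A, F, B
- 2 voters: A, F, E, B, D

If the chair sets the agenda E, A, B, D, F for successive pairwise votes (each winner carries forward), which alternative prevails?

A

Round 1: E vs A — 2–15, A advances.
Round 2: A vs B — 14–3, A advances.
Round 3: A vs D — 14–3, A advances.
Round 4: A vs F — 14–3, A advances.
The agenda winner is A.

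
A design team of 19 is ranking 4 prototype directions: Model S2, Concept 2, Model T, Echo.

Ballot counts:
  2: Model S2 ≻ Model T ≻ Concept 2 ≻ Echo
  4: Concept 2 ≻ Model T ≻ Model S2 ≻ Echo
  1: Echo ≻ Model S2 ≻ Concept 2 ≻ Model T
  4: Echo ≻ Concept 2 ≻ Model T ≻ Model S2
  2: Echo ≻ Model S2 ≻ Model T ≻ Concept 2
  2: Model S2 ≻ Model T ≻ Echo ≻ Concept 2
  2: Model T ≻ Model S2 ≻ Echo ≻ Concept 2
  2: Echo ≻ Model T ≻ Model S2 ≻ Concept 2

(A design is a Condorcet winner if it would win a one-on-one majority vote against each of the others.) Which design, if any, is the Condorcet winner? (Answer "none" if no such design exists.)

Model T

Head-to-head results (19 engineers):
Model S2 vs Concept 2: 2+1+2+2+2+2 = 11 for Model S2, 8 for Concept 2 — Model S2 by 11–8.
Model S2 vs Model T: Model S2 is ranked higher on 2+1+2+2 = 7 ballots, Model T on 12. Model T wins 12–7.
Model S2 vs Echo: 2+4+2+2 = 10 for Model S2, 9 for Echo — Model S2 by 10–9.
Concept 2 vs Model T: 4+1+4 = 9 for Concept 2, 10 for Model T — Model T by 10–9.
Concept 2 vs Echo: 6 to 13, Echo.
Model T vs Echo: 10 to 9, Model T.
Model T beats each of Model S2, Concept 2, Echo — Model T is the Condorcet winner.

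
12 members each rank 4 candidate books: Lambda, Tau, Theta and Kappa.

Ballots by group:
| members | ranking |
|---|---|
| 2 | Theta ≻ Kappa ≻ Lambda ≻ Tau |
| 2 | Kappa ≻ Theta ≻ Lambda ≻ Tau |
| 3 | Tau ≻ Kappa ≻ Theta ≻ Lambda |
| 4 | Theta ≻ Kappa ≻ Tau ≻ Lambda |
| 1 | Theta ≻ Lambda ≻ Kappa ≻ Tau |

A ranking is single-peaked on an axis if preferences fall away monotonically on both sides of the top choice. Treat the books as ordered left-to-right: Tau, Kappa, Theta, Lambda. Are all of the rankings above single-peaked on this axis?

Axis positions: Tau=1, Kappa=2, Theta=3, Lambda=4.
Group 1 (peak Theta at position 3): ranking walks positions 3-2-4-1, expanding outward from the peak — single-peaked.
Group 2 (peak Kappa at position 2): ranking walks positions 2-3-4-1, expanding outward from the peak — single-peaked.
Group 3 (peak Tau at position 1): ranking walks positions 1-2-3-4, expanding outward from the peak — single-peaked.
Group 4 (peak Theta at position 3): ranking walks positions 3-2-1-4, expanding outward from the peak — single-peaked.
Group 5 (peak Theta at position 3): ranking walks positions 3-4-2-1, expanding outward from the peak — single-peaked.
Every ranking is single-peaked on this axis.

yes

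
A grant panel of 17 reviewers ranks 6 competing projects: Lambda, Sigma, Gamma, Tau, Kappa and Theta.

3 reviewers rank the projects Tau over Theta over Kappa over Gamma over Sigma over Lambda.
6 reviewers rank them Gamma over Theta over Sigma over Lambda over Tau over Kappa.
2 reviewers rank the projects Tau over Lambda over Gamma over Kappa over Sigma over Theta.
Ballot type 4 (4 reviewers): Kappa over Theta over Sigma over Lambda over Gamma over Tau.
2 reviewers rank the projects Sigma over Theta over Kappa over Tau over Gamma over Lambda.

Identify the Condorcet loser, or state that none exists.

none

Head-to-head results (17 reviewers):
Lambda vs Sigma: Lambda preferred on 2 ballots; Sigma wins 15–2.
Lambda vs Gamma: 6 to 11, Gamma.
Lambda–Tau: Lambda 10–7.
Lambda vs Kappa: 6+2 = 8 for Lambda, 9 for Kappa — Kappa by 9–8.
Lambda vs Theta: Theta, 15–2.
Sigma vs Gamma: Gamma wins 11–6.
Sigma vs Tau: 12 to 5, Sigma.
Sigma–Kappa: Kappa 9–8.
Sigma vs Theta: 2+2 = 4 for Sigma, 13 for Theta — Theta by 13–4.
Gamma–Tau: Gamma 10–7.
Gamma vs Kappa: Gamma preferred on 6+2 = 8 ballots; Kappa wins 9–8.
Gamma vs Theta: Theta, 9–8.
Tau vs Kappa: 11 to 6, Tau.
Tau vs Theta: 3+2 = 5 for Tau, 12 for Theta — Theta by 12–5.
Kappa vs Theta: Theta wins 11–6.
No project is winless: Lambda beats Tau; Sigma beats Lambda; Gamma beats Lambda; Tau beats Kappa; Kappa beats Lambda; Theta beats Lambda. There is no Condorcet loser.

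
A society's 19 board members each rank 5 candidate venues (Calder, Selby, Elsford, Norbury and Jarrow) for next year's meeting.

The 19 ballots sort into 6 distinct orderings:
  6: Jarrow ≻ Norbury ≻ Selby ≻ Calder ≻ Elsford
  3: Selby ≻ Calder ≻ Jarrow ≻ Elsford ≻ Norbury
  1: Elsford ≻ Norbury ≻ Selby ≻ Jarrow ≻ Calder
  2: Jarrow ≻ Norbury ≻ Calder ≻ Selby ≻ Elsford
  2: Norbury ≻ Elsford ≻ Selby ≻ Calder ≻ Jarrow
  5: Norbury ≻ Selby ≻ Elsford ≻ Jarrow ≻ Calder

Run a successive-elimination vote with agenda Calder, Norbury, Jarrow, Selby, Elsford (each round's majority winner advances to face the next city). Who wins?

Round 1: Calder vs Norbury — 3–16, Norbury advances.
Round 2: Norbury vs Jarrow — 8–11, Jarrow advances.
Round 3: Jarrow vs Selby — 8–11, Selby advances.
Round 4: Selby vs Elsford — 16–3, Selby advances.
The agenda winner is Selby.

Selby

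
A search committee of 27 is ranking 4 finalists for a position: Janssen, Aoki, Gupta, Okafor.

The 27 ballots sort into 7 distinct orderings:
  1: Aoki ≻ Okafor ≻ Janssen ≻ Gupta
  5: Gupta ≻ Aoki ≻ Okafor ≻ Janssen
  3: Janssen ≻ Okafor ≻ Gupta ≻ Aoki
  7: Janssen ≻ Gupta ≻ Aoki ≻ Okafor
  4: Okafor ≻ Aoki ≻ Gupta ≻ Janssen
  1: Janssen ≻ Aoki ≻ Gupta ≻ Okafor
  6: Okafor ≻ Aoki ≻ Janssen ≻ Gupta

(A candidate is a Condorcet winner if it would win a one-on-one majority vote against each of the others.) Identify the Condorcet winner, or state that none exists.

none

Pairwise majorities:
Janssen vs Aoki: Aoki wins 16–11.
Janssen vs Gupta: Janssen, 18–9.
Janssen vs Okafor: Okafor, 16–11.
Aoki–Gupta: Gupta 15–12.
Aoki–Okafor: Aoki 14–13.
Gupta vs Okafor: Okafor, 14–13.
Every candidate loses at least once (Janssen loses to Aoki; Aoki loses to Gupta; Gupta loses to Janssen; Okafor loses to Aoki). The majority relation contains the cycle Janssen → Gupta → Aoki → Janssen, so there is no Condorcet winner.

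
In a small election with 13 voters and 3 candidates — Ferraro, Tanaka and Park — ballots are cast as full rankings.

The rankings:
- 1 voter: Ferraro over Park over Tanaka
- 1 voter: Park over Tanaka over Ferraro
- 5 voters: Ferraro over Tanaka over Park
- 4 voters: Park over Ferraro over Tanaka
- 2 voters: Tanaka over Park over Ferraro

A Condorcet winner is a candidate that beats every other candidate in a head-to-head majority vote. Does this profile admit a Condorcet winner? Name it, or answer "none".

Head-to-head results (13 voters):
Ferraro–Tanaka: Ferraro 10–3.
Ferraro vs Park: Park, 7–6.
Tanaka vs Park: Tanaka wins 7–6.
No candidate is unbeaten: Ferraro loses to Park; Tanaka loses to Ferraro; Park loses to Tanaka. In particular Ferraro > Tanaka > Park > Ferraro is a majority cycle — no Condorcet winner exists.

none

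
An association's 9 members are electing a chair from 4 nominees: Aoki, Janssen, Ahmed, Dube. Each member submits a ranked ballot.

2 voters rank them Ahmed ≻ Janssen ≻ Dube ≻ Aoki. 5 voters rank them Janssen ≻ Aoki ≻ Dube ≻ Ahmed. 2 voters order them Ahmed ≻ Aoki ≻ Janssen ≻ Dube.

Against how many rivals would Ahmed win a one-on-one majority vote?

0

Ahmed against each rival (9 voters):
Ahmed vs Aoki: Aoki, 5–4.
Ahmed vs Janssen: 4 to 5, Janssen.
Ahmed vs Dube: Ahmed is ranked higher on 2+2 = 4 ballots, Dube on 5. Dube wins 5–4.
Ahmed beats no one; loses to Aoki, Janssen, Dube — 0 pairwise wins.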